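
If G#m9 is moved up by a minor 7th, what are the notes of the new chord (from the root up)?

F#  A  C#  E  G#

G# up a minor 7th → F#. New chord: F# minor ninth.
Root: F#
Minor 3rd (3rd): A
Perfect 5th (5th): C#
Minor 7th (7th): E
Major 9th (9th): G#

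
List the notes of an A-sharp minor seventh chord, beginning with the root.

A-sharp – C-sharp – E-sharp – G-sharp

A-sharp minor seventh is a minor seventh built on A-sharp.
root → A-sharp
3rd (minor 3rd) → C-sharp
5th (perfect 5th) → E-sharp
7th (minor 7th) → G-sharp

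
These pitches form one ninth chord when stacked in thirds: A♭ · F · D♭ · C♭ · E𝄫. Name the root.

Stacking in thirds gives D♭ – F – A♭ – C♭ – E𝄫, so D♭ is the root — D♭ dominant seventh flat nine.

D♭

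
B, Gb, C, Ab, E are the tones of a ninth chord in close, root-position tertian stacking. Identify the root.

Stacking in thirds gives Ab – C – E – Gb – B, so Ab is the root — Ab dominant seventh sharp nine sharp five.

Ab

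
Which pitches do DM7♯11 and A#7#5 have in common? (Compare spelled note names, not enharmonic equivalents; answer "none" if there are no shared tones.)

DM7♯11 = D, F#, A, C#, G#.
A#7#5 = A#, C##, E##, G#.
Shared: G#.

G#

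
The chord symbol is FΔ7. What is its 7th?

E

Root of FΔ7 = F. The 7th is a major 7th: F up a major 7th → E.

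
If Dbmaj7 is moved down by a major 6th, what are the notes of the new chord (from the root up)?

A major 6th down from Db is Fb, so the new chord is Fb major seventh.
Fb — root
Ab — major 3rd
Cb — perfect 5th
Eb — major 7th

Fb, Ab, Cb, Eb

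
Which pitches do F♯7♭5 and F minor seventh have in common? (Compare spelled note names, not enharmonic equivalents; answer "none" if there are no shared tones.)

F♯7♭5 = F♯, A♯, C, E.
F minor seventh = F, A♭, C, E♭.
Shared: C.

C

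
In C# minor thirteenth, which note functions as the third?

E

C# minor thirteenth is built on C-sharp; its 3rd is a minor 3rd above the root.
A third above C uses the letter E, and the minor 3rd above C-sharp is E.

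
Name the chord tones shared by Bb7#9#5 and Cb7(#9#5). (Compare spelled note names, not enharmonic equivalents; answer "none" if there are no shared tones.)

D

Bb7#9#5: B♭ D F♯ A♭ C♯
Cb7(#9#5): C♭ E♭ G B𝄫 D
Common to both → D.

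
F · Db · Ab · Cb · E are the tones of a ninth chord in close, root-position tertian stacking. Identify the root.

Stacking in thirds gives Db – F – Ab – Cb – E, so Db is the root — Db dominant seventh sharp nine.

Db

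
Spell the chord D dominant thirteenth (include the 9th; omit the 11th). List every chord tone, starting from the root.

D dominant thirteenth: dominant thirteenth on D.
Root: D
Major 3rd (3rd): F-sharp
Perfect 5th (5th): A
Minor 7th (7th): C
Major 9th (9th): E
Major 13th (13th): B

D, F-sharp, A, C, E, B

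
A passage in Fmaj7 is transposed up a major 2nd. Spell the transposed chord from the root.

G  B  D  F#

A major 2nd up from F is G, so the new chord is G major seventh.
Root: G
Major 3rd (3rd): B
Perfect 5th (5th): D
Major 7th (7th): F#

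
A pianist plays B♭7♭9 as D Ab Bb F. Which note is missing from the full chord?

Cb

B♭7♭9 = Bb, D, F, Ab, Cb. The voicing lacks the 9th (minor 9th), Cb.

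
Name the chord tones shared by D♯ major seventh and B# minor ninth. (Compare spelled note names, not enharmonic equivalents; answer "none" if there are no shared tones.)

D♯ major seventh: D-sharp F-double-sharp A-sharp C-double-sharp
B# minor ninth: B-sharp D-sharp F-double-sharp A-sharp C-double-sharp
Common to both → D-sharp, F-double-sharp, A-sharp, C-double-sharp.

D-sharp, F-double-sharp, A-sharp, C-double-sharp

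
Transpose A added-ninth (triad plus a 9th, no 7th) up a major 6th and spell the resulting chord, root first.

A up a major 6th → F-sharp. New chord: F-sharp added-ninth.
- root: F-sharp
- major 3rd: A-sharp
- perfect 5th: C-sharp
- major 9th: G-sharp

F-sharp, A-sharp, C-sharp, G-sharp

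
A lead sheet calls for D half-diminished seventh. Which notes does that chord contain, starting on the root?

D, F, A-flat, C

D half-diminished seventh: half-diminished seventh on D.
root → D
3rd (minor 3rd) → F
5th (diminished 5th) → A-flat
7th (minor 7th) → C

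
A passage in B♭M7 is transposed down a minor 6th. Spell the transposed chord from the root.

A minor 6th down from Bb is D, so the new chord is D major seventh.
Root: D
Major 3rd (3rd): F#
Perfect 5th (5th): A
Major 7th (7th): C#

D F# A C#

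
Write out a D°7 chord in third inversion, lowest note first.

In root position, D°7 is D–F–A♭–C♭.
Third inversion puts the seventh (C♭) in the bass.

C♭  D  F  A♭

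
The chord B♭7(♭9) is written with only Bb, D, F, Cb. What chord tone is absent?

Ab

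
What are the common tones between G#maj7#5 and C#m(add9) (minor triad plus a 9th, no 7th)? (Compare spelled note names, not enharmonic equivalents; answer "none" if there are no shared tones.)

G#maj7#5: G# B# D## F##
C#m(add9): C# E G# D#
Common to both → G#.

G#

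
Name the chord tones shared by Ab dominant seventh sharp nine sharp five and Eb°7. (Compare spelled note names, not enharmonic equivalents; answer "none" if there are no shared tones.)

G♭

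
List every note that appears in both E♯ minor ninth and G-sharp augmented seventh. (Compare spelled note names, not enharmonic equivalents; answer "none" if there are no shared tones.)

G-sharp – B-sharp

E♯ minor ninth = E-sharp, G-sharp, B-sharp, D-sharp, F-double-sharp.
G-sharp augmented seventh = G-sharp, B-sharp, D-double-sharp, F-sharp.
Shared: G-sharp, B-sharp.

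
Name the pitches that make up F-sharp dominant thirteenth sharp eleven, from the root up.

F-sharp dominant thirteenth sharp eleven: dominant thirteenth sharp eleven on F#.
- root: F#
- major 3rd: A#
- perfect 5th: C#
- minor 7th: E
- major 9th: G#
- augmented 11th: B#
- major 13th: D#

F#, A#, C#, E, G#, B#, D#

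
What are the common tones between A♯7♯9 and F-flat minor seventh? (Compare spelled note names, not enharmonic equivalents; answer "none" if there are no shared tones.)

none

A♯7♯9: A# C## E# G# B##
F-flat minor seventh: Fb Abb Cb Ebb
Common to both → none.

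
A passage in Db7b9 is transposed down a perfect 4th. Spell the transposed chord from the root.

A perfect 4th down from Db is Ab, so the new chord is Ab dominant seventh flat nine.
- root: Ab
- major 3rd: C
- perfect 5th: Eb
- minor 7th: Gb
- minor 9th: Bbb

Ab  C  Eb  Gb  Bbb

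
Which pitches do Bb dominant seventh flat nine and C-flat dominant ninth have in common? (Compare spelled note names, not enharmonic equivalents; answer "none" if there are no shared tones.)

C-flat

Bb dominant seventh flat nine: B-flat D F A-flat C-flat
C-flat dominant ninth: C-flat E-flat G-flat B-double-flat D-flat
Common to both → C-flat.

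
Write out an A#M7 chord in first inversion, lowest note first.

C𝄪, E♯, G𝄪, A♯

In root position, A#M7 is A♯–C𝄪–E♯–G𝄪.
First inversion puts the third (C𝄪) in the bass.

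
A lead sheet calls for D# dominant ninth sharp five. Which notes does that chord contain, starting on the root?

D# dominant ninth sharp five is a dominant ninth sharp five built on D-sharp.
Root: D-sharp
Major 3rd (3rd): F-double-sharp
Augmented 5th (5th): A-double-sharp
Minor 7th (7th): C-sharp
Major 9th (9th): E-sharp

D-sharp F-double-sharp A-double-sharp C-sharp E-sharp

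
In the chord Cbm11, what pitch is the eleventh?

Root of Cbm11 = Cb. The 11th is a perfect 11th: Cb up a perfect 11th → Fb.

Fb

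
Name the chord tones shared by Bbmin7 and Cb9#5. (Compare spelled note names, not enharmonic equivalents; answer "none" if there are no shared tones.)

D♭

Bbmin7 = B♭, D♭, F, A♭.
Cb9#5 = C♭, E♭, G, B𝄫, D♭.
Shared: D♭.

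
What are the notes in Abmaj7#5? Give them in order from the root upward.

A♭, C, E, G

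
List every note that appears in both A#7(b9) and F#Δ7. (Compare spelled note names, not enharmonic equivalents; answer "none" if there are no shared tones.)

A#7(b9) = A♯, C𝄪, E♯, G♯, B.
F#Δ7 = F♯, A♯, C♯, E♯.
Shared: A♯, E♯.

A♯  E♯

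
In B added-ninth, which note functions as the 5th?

B added-ninth is built on B; its 5th is a perfect 5th above the root.
A fifth above B uses the letter F, and the perfect 5th above B is F-sharp.

F-sharp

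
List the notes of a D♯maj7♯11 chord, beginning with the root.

Root D♯, quality major seventh sharp eleven:
- root: D♯
- major 3rd: F𝄪
- perfect 5th: A♯
- major 7th: C𝄪
- augmented 11th: G𝄪

D♯  F𝄪  A♯  C𝄪  G𝄪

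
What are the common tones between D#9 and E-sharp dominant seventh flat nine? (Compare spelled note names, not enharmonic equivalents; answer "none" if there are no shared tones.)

D#, E#

D#9 = D#, F##, A#, C#, E#.
E-sharp dominant seventh flat nine = E#, G##, B#, D#, F#.
Shared: D#, E#.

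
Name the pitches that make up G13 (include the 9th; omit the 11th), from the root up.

G, B, D, F, A, E

G13 is a dominant thirteenth built on G.
- root: G
- major 3rd: B
- perfect 5th: D
- minor 7th: F
- major 9th: A
- major 13th: E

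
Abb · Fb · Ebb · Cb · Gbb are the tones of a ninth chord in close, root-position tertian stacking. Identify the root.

Fb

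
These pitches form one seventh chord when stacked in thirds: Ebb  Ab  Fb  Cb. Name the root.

Fb

Arranged so that each adjacent pair is a third by letter name: Fb – Ab – Cb – Ebb.
The bottom of that stack, Fb, is the root (this is Fb dominant seventh).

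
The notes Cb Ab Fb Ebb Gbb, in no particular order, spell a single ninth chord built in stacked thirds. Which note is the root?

Fb

Stacking in thirds gives Fb – Ab – Cb – Ebb – Gbb, so Fb is the root — Fb dominant seventh flat nine.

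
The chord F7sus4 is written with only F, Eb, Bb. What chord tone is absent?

F7sus4 = F, Bb, C, Eb. The voicing lacks the 5th (perfect 5th), C.

C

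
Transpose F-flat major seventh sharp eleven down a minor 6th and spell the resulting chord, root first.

Ab C Eb G D

A minor 6th down from Fb is Ab, so the new chord is Ab major seventh sharp eleven.
- root: Ab
- major 3rd: C
- perfect 5th: Eb
- major 7th: G
- augmented 11th: D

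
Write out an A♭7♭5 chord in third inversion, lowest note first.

Gb  Ab  C  Ebb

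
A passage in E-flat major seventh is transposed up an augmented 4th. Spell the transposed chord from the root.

A, C#, E, G#

An augmented 4th up from Eb is A, so the new chord is A major seventh.
root → A
3rd (major 3rd) → C#
5th (perfect 5th) → E
7th (major 7th) → G#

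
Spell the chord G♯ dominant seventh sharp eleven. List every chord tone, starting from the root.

G♯ dominant seventh sharp eleven: dominant seventh sharp eleven on G-sharp.
G-sharp — root
B-sharp — major 3rd
D-sharp — perfect 5th
F-sharp — minor 7th
C-double-sharp — augmented 11th

G-sharp – B-sharp – D-sharp – F-sharp – C-double-sharp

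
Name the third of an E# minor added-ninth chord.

G#

E# minor added-ninth is built on E#; its 3rd is a minor 3rd above the root.
A third above E uses the letter G, and the minor 3rd above E# is G#.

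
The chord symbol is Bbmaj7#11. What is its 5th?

F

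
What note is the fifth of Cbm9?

Cbm9 is built on C♭; its 5th is a perfect 5th above the root.
A fifth above C uses the letter G, and the perfect 5th above C♭ is G♭.

G♭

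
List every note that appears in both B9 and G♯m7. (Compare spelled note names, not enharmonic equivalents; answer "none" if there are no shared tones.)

B  D♯  F♯

B9 = B, D♯, F♯, A, C♯.
G♯m7 = G♯, B, D♯, F♯.
Shared: B, D♯, F♯.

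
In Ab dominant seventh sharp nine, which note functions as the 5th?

Eb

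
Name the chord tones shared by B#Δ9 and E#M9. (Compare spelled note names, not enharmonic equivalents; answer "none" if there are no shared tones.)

B♯  D𝄪  F𝄪

B#Δ9 = B♯, D𝄪, F𝄪, A𝄪, C𝄪.
E#M9 = E♯, G𝄪, B♯, D𝄪, F𝄪.
Shared: B♯, D𝄪, F𝄪.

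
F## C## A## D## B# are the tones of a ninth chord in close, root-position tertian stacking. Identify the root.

B#

Stacking in thirds gives B# – D## – F## – A## – C##, so B# is the root — B# major ninth.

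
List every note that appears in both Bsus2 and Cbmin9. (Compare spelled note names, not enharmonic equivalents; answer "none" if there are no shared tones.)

Bsus2: B C# F#
Cbmin9: Cb Ebb Gb Bbb Db
Common to both → none.

none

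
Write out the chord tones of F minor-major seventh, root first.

F, Ab, C, E

F minor-major seventh is a minor-major seventh built on F.
- root: F
- minor 3rd: Ab
- perfect 5th: C
- major 7th: E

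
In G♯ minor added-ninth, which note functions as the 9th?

A-sharp

Root of G♯ minor added-ninth = G-sharp. The 9th is a major 9th: G-sharp up a major 9th → A-sharp.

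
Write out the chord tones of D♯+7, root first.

D♯+7 is an augmented seventh built on D#.
root → D#
3rd (major 3rd) → F##
5th (augmented 5th) → A##
7th (minor 7th) → C#

D#, F##, A##, C#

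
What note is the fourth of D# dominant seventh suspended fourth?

G#

Root of D# dominant seventh suspended fourth = D#. The 4th is a perfect 4th: D# up a perfect 4th → G#.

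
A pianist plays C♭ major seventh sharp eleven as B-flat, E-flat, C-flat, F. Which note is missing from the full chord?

G-flat

The full C♭ major seventh sharp eleven chord is C-flat, E-flat, G-flat, B-flat, F.
Comparing with the voicing, the perfect 5th (5th) — G-flat — is absent.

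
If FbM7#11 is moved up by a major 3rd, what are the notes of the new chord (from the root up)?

Fb up a major 3rd → Ab. New chord: Ab major seventh sharp eleven.
root → Ab
3rd (major 3rd) → C
5th (perfect 5th) → Eb
7th (major 7th) → G
11th (augmented 11th) → D

Ab – C – Eb – G – D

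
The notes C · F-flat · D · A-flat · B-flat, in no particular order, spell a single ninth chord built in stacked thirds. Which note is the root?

B-flat

Stacking in thirds gives B-flat – D – F-flat – A-flat – C, so B-flat is the root — B-flat dominant ninth flat five.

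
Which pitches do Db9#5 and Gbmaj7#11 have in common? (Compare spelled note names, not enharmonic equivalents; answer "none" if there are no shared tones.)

Db, F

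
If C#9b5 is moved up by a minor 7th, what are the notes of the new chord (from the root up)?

B – D# – F – A – C#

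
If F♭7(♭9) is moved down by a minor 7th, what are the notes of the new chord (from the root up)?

G♭ B♭ D♭ F♭ A𝄫

Transposed root: F♭ → G♭ (minor 7th down). So we spell G♭ dominant seventh flat nine:
Root: G♭
Major 3rd (3rd): B♭
Perfect 5th (5th): D♭
Minor 7th (7th): F♭
Minor 9th (9th): A𝄫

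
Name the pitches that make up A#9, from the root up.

A#9: dominant ninth on A♯.
root → A♯
3rd (major 3rd) → C𝄪
5th (perfect 5th) → E♯
7th (minor 7th) → G♯
9th (major 9th) → B♯

A♯ C𝄪 E♯ G♯ B♯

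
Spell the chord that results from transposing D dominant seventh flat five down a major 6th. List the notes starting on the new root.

A major 6th down from D is F, so the new chord is F dominant seventh flat five.
Root: F
Major 3rd (3rd): A
Diminished 5th (5th): C-flat
Minor 7th (7th): E-flat

F A C-flat E-flat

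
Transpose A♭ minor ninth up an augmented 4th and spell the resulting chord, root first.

D – F – A – C – E

Transposed root: Ab → D (augmented 4th up). So we spell D minor ninth:
root → D
3rd (minor 3rd) → F
5th (perfect 5th) → A
7th (minor 7th) → C
9th (major 9th) → E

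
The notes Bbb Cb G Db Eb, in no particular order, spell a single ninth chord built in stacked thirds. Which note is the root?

Arranged so that each adjacent pair is a third by letter name: Cb – Eb – G – Bbb – Db.
The bottom of that stack, Cb, is the root (this is Cb dominant ninth sharp five).

Cb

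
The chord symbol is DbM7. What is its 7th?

C

DbM7 is built on Db; its 7th is a major 7th above the root.
A seventh above D uses the letter C, and the major 7th above Db is C.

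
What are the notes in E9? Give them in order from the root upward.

E  G♯  B  D  F♯

E9: dominant ninth on E.
Root: E
Major 3rd (3rd): G♯
Perfect 5th (5th): B
Minor 7th (7th): D
Major 9th (9th): F♯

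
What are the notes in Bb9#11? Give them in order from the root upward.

Bb D F Ab C E

Bb9#11: dominant ninth sharp eleven on Bb.
Root: Bb
Major 3rd (3rd): D
Perfect 5th (5th): F
Minor 7th (7th): Ab
Major 9th (9th): C
Augmented 11th (11th): E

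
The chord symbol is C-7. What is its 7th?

Bb

Root of C-7 = C. The 7th is a minor 7th: C up a minor 7th → Bb.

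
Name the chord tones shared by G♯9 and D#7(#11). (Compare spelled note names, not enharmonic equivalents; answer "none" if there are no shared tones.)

G♯9: G# B# D# F# A#
D#7(#11): D# F## A# C# G##
Common to both → D#, A#.

D#, A#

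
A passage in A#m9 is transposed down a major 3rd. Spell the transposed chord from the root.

A# down a major 3rd → F#. New chord: F# minor ninth.
Root: F#
Minor 3rd (3rd): A
Perfect 5th (5th): C#
Minor 7th (7th): E
Major 9th (9th): G#

F#  A  C#  E  G#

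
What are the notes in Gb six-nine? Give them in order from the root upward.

G♭  B♭  D♭  E♭  A♭

Gb six-nine is a six-nine built on G♭.
root → G♭
3rd (major 3rd) → B♭
5th (perfect 5th) → D♭
6th (major 6th) → E♭
9th (major 9th) → A♭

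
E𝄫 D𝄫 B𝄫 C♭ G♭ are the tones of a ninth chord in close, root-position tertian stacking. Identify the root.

Stacking in thirds gives C♭ – E𝄫 – G♭ – B𝄫 – D𝄫, so C♭ is the root — C♭ minor seventh flat nine.

C♭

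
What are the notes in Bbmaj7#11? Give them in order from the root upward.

Bbmaj7#11: major seventh sharp eleven on Bb.
Root: Bb
Major 3rd (3rd): D
Perfect 5th (5th): F
Major 7th (7th): A
Augmented 11th (11th): E

Bb – D – F – A – E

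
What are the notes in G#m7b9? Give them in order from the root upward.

G# B D# F# A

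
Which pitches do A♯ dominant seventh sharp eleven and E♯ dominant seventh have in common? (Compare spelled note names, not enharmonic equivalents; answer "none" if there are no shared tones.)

E#

A♯ dominant seventh sharp eleven: A# C## E# G# D##
E♯ dominant seventh: E# G## B# D#
Common to both → E#.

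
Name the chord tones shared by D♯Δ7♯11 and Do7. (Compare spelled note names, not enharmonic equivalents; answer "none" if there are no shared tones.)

none

D♯Δ7♯11 = D#, F##, A#, C##, G##.
Do7 = D, F, Ab, Cb.
Shared: none.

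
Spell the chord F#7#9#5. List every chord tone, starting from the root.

F# – A# – C## – E – G##

Root F#, quality dominant seventh sharp nine sharp five:
Root: F#
Major 3rd (3rd): A#
Augmented 5th (5th): C##
Minor 7th (7th): E
Augmented 9th (9th): G##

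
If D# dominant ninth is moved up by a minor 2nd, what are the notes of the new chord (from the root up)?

Transposed root: D# → E (minor 2nd up). So we spell E dominant ninth:
root → E
3rd (major 3rd) → G#
5th (perfect 5th) → B
7th (minor 7th) → D
9th (major 9th) → F#

E, G#, B, D, F#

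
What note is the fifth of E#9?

E#9 is built on E#; its 5th is a perfect 5th above the root.
A fifth above E uses the letter B, and the perfect 5th above E# is B#.

B#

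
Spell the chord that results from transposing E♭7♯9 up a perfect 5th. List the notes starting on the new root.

Bb D F Ab C#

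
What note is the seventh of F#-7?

F#-7 is built on F#; its 7th is a minor 7th above the root.
A seventh above F uses the letter E, and the minor 7th above F# is E.

E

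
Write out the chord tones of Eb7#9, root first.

Root Eb, quality dominant seventh sharp nine:
Eb — root
G — major 3rd
Bb — perfect 5th
Db — minor 7th
F# — augmented 9th

Eb, G, Bb, Db, F#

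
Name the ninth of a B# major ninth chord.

B# major ninth is built on B-sharp; its 9th is a major 9th above the root.
A second above B uses the letter C, and the major 9th above B-sharp is C-double-sharp.

C-double-sharp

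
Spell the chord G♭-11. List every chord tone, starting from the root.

Gb – Bbb – Db – Fb – Ab – Cb

Root Gb, quality minor eleventh:
Root: Gb
Minor 3rd (3rd): Bbb
Perfect 5th (5th): Db
Minor 7th (7th): Fb
Major 9th (9th): Ab
Perfect 11th (11th): Cb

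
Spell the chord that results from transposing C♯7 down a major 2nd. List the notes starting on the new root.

B, D#, F#, A

Transposed root: C# → B (major 2nd down). So we spell B dominant seventh:
Root: B
Major 3rd (3rd): D#
Perfect 5th (5th): F#
Minor 7th (7th): A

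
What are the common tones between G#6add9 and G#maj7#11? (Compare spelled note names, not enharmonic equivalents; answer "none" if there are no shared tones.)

G#6add9 = G#, B#, D#, E#, A#.
G#maj7#11 = G#, B#, D#, F##, C##.
Shared: G#, B#, D#.

G# – B# – D#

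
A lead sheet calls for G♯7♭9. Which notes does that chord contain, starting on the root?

G♯, B♯, D♯, F♯, A

G♯7♭9: dominant seventh flat nine on G♯.
G♯ — root
B♯ — major 3rd
D♯ — perfect 5th
F♯ — minor 7th
A — minor 9th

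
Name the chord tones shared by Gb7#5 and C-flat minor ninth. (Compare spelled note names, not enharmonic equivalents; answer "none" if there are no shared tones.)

Gb7#5: Gb Bb D Fb
C-flat minor ninth: Cb Ebb Gb Bbb Db
Common to both → Gb.

Gb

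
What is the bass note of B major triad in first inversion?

B major triad in root position is B–D-sharp–F-sharp.
First inversion places the third in the bass, which is D-sharp.

D-sharp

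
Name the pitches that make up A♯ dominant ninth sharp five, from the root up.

A♯ dominant ninth sharp five is a dominant ninth sharp five built on A-sharp.
A-sharp — root
C-double-sharp — major 3rd
E-double-sharp — augmented 5th
G-sharp — minor 7th
B-sharp — major 9th

A-sharp – C-double-sharp – E-double-sharp – G-sharp – B-sharp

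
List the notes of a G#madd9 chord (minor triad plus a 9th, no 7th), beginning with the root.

G#madd9: minor added-ninth on G#.
root → G#
3rd (minor 3rd) → B
5th (perfect 5th) → D#
9th (major 9th) → A#

G#, B, D#, A#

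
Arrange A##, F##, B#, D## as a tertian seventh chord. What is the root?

Stacking in thirds gives B# – D## – F## – A##, so B# is the root — B# major seventh.

B#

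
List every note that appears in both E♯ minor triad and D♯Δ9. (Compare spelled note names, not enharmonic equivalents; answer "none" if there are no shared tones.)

E#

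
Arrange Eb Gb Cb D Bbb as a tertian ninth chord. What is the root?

Cb

Arranged so that each adjacent pair is a third by letter name: Cb – Eb – Gb – Bbb – D.
The bottom of that stack, Cb, is the root (this is Cb dominant seventh sharp nine).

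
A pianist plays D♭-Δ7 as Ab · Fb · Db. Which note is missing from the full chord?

C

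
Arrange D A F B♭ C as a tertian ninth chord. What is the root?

B♭

Stacking in thirds gives B♭ – D – F – A – C, so B♭ is the root — B♭ major ninth.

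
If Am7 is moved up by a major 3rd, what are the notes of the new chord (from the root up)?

A up a major 3rd → C#. New chord: C# minor seventh.
- root: C#
- minor 3rd: E
- perfect 5th: G#
- minor 7th: B

C#  E  G#  B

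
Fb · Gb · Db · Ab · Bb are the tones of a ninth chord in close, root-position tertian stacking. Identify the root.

Stacking in thirds gives Gb – Bb – Db – Fb – Ab, so Gb is the root — Gb dominant ninth.

Gb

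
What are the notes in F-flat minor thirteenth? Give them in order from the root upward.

F-flat, A-double-flat, C-flat, E-double-flat, G-flat, B-double-flat, D-flat

F-flat minor thirteenth: minor thirteenth on F-flat.
- root: F-flat
- minor 3rd: A-double-flat
- perfect 5th: C-flat
- minor 7th: E-double-flat
- major 9th: G-flat
- perfect 11th: B-double-flat
- major 13th: D-flat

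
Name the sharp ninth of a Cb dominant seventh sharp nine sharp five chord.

D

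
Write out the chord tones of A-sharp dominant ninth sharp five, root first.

A-sharp C-double-sharp E-double-sharp G-sharp B-sharp

A-sharp dominant ninth sharp five: dominant ninth sharp five on A-sharp.
root → A-sharp
3rd (major 3rd) → C-double-sharp
5th (augmented 5th) → E-double-sharp
7th (minor 7th) → G-sharp
9th (major 9th) → B-sharp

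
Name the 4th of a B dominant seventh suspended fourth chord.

Root of B dominant seventh suspended fourth = B. The 4th is a perfect 4th: B up a perfect 4th → E.

E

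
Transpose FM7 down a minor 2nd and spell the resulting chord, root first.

E, G#, B, D#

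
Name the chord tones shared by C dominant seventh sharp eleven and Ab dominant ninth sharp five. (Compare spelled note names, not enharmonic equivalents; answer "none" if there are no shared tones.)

C, E, B-flat

C dominant seventh sharp eleven: C E G B-flat F-sharp
Ab dominant ninth sharp five: A-flat C E G-flat B-flat
Common to both → C, E, B-flat.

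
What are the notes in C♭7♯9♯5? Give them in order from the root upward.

Cb – Eb – G – Bbb – D

C♭7♯9♯5: dominant seventh sharp nine sharp five on Cb.
Cb — root
Eb — major 3rd
G — augmented 5th
Bbb — minor 7th
D — augmented 9th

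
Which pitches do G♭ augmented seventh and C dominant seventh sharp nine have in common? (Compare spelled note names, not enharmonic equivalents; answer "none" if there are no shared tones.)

G♭ augmented seventh: G-flat B-flat D F-flat
C dominant seventh sharp nine: C E G B-flat D-sharp
Common to both → B-flat.

B-flat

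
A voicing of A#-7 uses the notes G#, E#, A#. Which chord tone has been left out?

C#

The full A#-7 chord is A#, C#, E#, G#.
Comparing with the voicing, the minor 3rd (3rd) — C# — is absent.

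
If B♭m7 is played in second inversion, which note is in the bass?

B♭m7 = Bb–Db–F–Ab. Second inversion → fifth in the bass = F.

F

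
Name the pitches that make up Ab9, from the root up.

Ab – C – Eb – Gb – Bb

Ab9: dominant ninth on Ab.
Ab — root
C — major 3rd
Eb — perfect 5th
Gb — minor 7th
Bb — major 9th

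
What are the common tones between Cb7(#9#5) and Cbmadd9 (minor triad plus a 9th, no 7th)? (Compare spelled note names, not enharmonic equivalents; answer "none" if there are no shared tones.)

Cb7(#9#5) = Cb, Eb, G, Bbb, D.
Cbmadd9 = Cb, Ebb, Gb, Db.
Shared: Cb.

Cb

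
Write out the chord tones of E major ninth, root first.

E – G-sharp – B – D-sharp – F-sharp

E major ninth: major ninth on E.
Root: E
Major 3rd (3rd): G-sharp
Perfect 5th (5th): B
Major 7th (7th): D-sharp
Major 9th (9th): F-sharp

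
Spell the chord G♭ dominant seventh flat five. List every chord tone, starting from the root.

Gb, Bb, Dbb, Fb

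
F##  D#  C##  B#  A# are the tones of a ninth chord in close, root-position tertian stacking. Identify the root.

B#

Stacking in thirds gives B# – D# – F## – A# – C##, so B# is the root — B# minor ninth.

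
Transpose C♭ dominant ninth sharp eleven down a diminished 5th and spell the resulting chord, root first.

F, A, C, E-flat, G, B

A diminished 5th down from C-flat is F, so the new chord is F dominant ninth sharp eleven.
- root: F
- major 3rd: A
- perfect 5th: C
- minor 7th: E-flat
- major 9th: G
- augmented 11th: B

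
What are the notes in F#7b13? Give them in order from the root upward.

F# A# C# E D

F#7b13 is a dominant seventh flat thirteen built on F#.
Root: F#
Major 3rd (3rd): A#
Perfect 5th (5th): C#
Minor 7th (7th): E
Minor 13th (13th): D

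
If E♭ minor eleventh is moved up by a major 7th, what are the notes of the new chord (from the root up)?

D, F, A, C, E, G

E-flat up a major 7th → D. New chord: D minor eleventh.
Root: D
Minor 3rd (3rd): F
Perfect 5th (5th): A
Minor 7th (7th): C
Major 9th (9th): E
Perfect 11th (11th): G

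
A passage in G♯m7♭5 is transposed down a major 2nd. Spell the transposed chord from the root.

F#  A  C  E

G# down a major 2nd → F#. New chord: F# half-diminished seventh.
root → F#
3rd (minor 3rd) → A
5th (diminished 5th) → C
7th (minor 7th) → E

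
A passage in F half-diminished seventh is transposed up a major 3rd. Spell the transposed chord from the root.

A major 3rd up from F is A, so the new chord is A half-diminished seventh.
Root: A
Minor 3rd (3rd): C
Diminished 5th (5th): E-flat
Minor 7th (7th): G

A, C, E-flat, G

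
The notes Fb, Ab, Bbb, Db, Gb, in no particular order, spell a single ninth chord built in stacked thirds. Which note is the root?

Gb

Arranged so that each adjacent pair is a third by letter name: Gb – Bbb – Db – Fb – Ab.
The bottom of that stack, Gb, is the root (this is Gb minor ninth).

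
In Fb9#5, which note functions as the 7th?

Fb9#5 is built on Fb; its 7th is a minor 7th above the root.
A seventh above F uses the letter E, and the minor 7th above Fb is Ebb.

Ebb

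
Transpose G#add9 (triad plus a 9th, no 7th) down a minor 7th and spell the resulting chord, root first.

A#, C##, E#, B#

A minor 7th down from G# is A#, so the new chord is A# added-ninth.
root → A#
3rd (major 3rd) → C##
5th (perfect 5th) → E#
9th (major 9th) → B#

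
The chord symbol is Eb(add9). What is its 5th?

Eb(add9) is built on Eb; its 5th is a perfect 5th above the root.
A fifth above E uses the letter B, and the perfect 5th above Eb is Bb.

Bb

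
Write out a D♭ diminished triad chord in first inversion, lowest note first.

D♭ diminished triad = D♭–F♭–A𝄫; first inversion → third (F♭) lowest.

F♭ A𝄫 D♭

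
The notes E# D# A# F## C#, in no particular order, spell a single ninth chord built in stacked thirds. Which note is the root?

D#

Arranged so that each adjacent pair is a third by letter name: D# – F## – A# – C# – E#.
The bottom of that stack, D#, is the root (this is D# dominant ninth).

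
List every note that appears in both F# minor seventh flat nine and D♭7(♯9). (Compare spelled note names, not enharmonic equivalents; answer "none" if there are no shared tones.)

E

F# minor seventh flat nine: F# A C# E G
D♭7(♯9): Db F Ab Cb E
Common to both → E.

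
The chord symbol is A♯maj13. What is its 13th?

Root of A♯maj13 = A#. The 13th is a major 13th: A# up a major 13th → F##.

F##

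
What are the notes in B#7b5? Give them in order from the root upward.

B#7b5 is a dominant seventh flat five built on B#.
B# — root
D## — major 3rd
F# — diminished 5th
A# — minor 7th

B# – D## – F# – A#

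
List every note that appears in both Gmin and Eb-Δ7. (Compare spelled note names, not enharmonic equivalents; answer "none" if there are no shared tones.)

Bb, D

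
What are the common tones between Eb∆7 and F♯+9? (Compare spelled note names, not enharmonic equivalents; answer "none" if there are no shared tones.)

none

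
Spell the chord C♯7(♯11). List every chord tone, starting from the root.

C♯7(♯11) is a dominant seventh sharp eleven built on C♯.
C♯ — root
E♯ — major 3rd
G♯ — perfect 5th
B — minor 7th
F𝄪 — augmented 11th

C♯ – E♯ – G♯ – B – F𝄪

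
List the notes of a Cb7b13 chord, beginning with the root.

C♭, E♭, G♭, B𝄫, A𝄫

Cb7b13 is a dominant seventh flat thirteen built on C♭.
root → C♭
3rd (major 3rd) → E♭
5th (perfect 5th) → G♭
7th (minor 7th) → B𝄫
13th (minor 13th) → A𝄫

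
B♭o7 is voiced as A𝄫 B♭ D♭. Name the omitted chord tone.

B♭o7 = B♭, D♭, F♭, A𝄫. The voicing lacks the 5th (diminished 5th), F♭.

F♭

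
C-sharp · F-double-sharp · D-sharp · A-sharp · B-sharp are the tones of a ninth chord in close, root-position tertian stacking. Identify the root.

B-sharp

Arranged so that each adjacent pair is a third by letter name: B-sharp – D-sharp – F-double-sharp – A-sharp – C-sharp.
The bottom of that stack, B-sharp, is the root (this is B-sharp minor seventh flat nine).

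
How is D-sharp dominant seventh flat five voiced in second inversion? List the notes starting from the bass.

A, C#, D#, F##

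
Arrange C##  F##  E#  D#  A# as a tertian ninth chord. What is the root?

Stacking in thirds gives D# – F## – A# – C## – E#, so D# is the root — D# major ninth.

D#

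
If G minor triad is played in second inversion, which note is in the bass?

D

G minor triad = G–B-flat–D. Second inversion → fifth in the bass = D.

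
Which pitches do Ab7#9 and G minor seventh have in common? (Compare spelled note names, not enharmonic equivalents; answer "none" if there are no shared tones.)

Ab7#9: Ab C Eb Gb B
G minor seventh: G Bb D F
Common to both → none.

none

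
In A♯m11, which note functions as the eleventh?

D#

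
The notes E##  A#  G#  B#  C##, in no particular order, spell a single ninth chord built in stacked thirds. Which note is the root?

Arranged so that each adjacent pair is a third by letter name: A# – C## – E## – G# – B#.
The bottom of that stack, A#, is the root (this is A# dominant ninth sharp five).

A#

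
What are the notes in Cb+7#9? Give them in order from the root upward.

Cb, Eb, G, Bbb, D

Cb+7#9 is a dominant seventh sharp nine sharp five built on Cb.
root → Cb
3rd (major 3rd) → Eb
5th (augmented 5th) → G
7th (minor 7th) → Bbb
9th (augmented 9th) → D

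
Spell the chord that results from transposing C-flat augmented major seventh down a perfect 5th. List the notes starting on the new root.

F-flat, A-flat, C, E-flat

A perfect 5th down from C-flat is F-flat, so the new chord is F-flat augmented major seventh.
root → F-flat
3rd (major 3rd) → A-flat
5th (augmented 5th) → C
7th (major 7th) → E-flat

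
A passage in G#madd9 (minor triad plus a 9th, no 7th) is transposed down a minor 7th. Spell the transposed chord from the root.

A♯, C♯, E♯, B♯

G♯ down a minor 7th → A♯. New chord: A♯ minor added-ninth.
A♯ — root
C♯ — minor 3rd
E♯ — perfect 5th
B♯ — major 9th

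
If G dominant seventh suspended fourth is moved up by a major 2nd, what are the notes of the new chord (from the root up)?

A  D  E  G

Transposed root: G → A (major 2nd up). So we spell A dominant seventh suspended fourth:
root → A
4th (perfect 4th) → D
5th (perfect 5th) → E
7th (minor 7th) → G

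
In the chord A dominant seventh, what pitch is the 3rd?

C-sharp

A dominant seventh is built on A; its 3rd is a major 3rd above the root.
A third above A uses the letter C, and the major 3rd above A is C-sharp.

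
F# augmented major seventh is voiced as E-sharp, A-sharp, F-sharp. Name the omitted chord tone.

C-double-sharp

F# augmented major seventh = F-sharp, A-sharp, C-double-sharp, E-sharp. The voicing lacks the 5th (augmented 5th), C-double-sharp.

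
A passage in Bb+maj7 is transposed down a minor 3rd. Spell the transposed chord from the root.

G, B, D#, F#

Bb down a minor 3rd → G. New chord: G augmented major seventh.
root → G
3rd (major 3rd) → B
5th (augmented 5th) → D#
7th (major 7th) → F#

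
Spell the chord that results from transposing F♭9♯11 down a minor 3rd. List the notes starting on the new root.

F♭ down a minor 3rd → D♭. New chord: D♭ dominant ninth sharp eleven.
D♭ — root
F — major 3rd
A♭ — perfect 5th
C♭ — minor 7th
E♭ — major 9th
G — augmented 11th

D♭ F A♭ C♭ E♭ G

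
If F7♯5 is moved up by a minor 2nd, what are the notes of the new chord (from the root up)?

F up a minor 2nd → G♭. New chord: G♭ augmented seventh.
root → G♭
3rd (major 3rd) → B♭
5th (augmented 5th) → D
7th (minor 7th) → F♭

G♭  B♭  D  F♭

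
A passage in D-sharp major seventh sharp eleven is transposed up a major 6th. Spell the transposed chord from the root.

B-sharp  D-double-sharp  F-double-sharp  A-double-sharp  E-double-sharp

D-sharp up a major 6th → B-sharp. New chord: B-sharp major seventh sharp eleven.
root → B-sharp
3rd (major 3rd) → D-double-sharp
5th (perfect 5th) → F-double-sharp
7th (major 7th) → A-double-sharp
11th (augmented 11th) → E-double-sharp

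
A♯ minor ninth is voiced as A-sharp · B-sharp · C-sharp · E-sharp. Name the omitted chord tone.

G-sharp

A♯ minor ninth = A-sharp, C-sharp, E-sharp, G-sharp, B-sharp. The voicing lacks the 7th (minor 7th), G-sharp.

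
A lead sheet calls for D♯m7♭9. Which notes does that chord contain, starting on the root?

D♯  F♯  A♯  C♯  E

Root D♯, quality minor seventh flat nine:
- root: D♯
- minor 3rd: F♯
- perfect 5th: A♯
- minor 7th: C♯
- minor 9th: E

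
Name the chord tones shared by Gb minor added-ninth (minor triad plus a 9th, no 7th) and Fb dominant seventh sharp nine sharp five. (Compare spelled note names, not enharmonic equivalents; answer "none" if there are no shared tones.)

A-flat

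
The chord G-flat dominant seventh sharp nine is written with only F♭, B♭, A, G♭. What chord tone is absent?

D♭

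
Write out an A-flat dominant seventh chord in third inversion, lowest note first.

G-flat, A-flat, C, E-flat

A-flat dominant seventh = A-flat–C–E-flat–G-flat; third inversion → seventh (G-flat) lowest.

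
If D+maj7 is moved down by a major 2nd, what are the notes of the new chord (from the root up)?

C E G♯ B

Transposed root: D → C (major 2nd down). So we spell C augmented major seventh:
C — root
E — major 3rd
G♯ — augmented 5th
B — major 7th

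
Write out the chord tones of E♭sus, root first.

Eb Ab Bb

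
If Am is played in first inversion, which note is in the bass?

C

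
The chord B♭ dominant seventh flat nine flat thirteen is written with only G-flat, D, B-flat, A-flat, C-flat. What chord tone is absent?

The full B♭ dominant seventh flat nine flat thirteen chord is B-flat, D, F, A-flat, C-flat, G-flat.
Comparing with the voicing, the perfect 5th (5th) — F — is absent.

F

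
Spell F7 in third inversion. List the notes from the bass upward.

E♭, F, A, C

In root position, F7 is F–A–C–E♭.
Third inversion puts the seventh (E♭) in the bass.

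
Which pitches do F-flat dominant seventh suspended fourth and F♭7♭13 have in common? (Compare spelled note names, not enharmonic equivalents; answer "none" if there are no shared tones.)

Fb Cb Ebb

F-flat dominant seventh suspended fourth = Fb, Bbb, Cb, Ebb.
F♭7♭13 = Fb, Ab, Cb, Ebb, Dbb.
Shared: Fb, Cb, Ebb.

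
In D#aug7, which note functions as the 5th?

Root of D#aug7 = D♯. The 5th is an augmented 5th: D♯ up an augmented 5th → A𝄪.

A𝄪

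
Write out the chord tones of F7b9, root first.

F  A  C  E♭  G♭

F7b9 is a dominant seventh flat nine built on F.
F — root
A — major 3rd
C — perfect 5th
E♭ — minor 7th
G♭ — minor 9th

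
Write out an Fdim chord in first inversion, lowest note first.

Ab Cb F

In root position, Fdim is F–Ab–Cb.
First inversion puts the third (Ab) in the bass.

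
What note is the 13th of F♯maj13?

Root of F♯maj13 = F#. The 13th is a major 13th: F# up a major 13th → D#.

D#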